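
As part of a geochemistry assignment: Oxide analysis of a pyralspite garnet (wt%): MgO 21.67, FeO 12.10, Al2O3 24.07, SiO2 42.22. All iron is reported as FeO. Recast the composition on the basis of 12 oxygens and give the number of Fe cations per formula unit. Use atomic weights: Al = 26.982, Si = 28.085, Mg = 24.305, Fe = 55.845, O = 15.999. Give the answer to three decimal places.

MgO: 21.67/40.304 = 0.53766 mol → 0.53766 mol Mg, 0.53766 mol O.
FeO: 12.10/71.844 = 0.16842 mol → 0.16842 mol Fe, 0.16842 mol O.
Al2O3: 24.07/101.961 = 0.23607 mol → 0.47214 mol Al, 0.70821 mol O.
SiO2: 42.22/60.083 = 0.70269 mol → 0.70269 mol Si, 1.40538 mol O.
Total oxygen = 2.81967 mol. Normalization factor = 12/2.81967 = 4.25582.
Fe per 12 O = 0.16842 × 4.25582 = 0.717.

0.717 Fe apfu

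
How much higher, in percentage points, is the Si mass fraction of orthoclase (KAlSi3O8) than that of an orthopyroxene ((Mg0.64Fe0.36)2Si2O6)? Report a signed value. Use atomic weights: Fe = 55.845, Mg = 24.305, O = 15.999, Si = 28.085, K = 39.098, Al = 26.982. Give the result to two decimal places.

Si in KAlSi3O8: molar mass 278.327 g/mol; 3×28.085 = 84.255 g → 30.27 wt%.
Si in (Mg0.64Fe0.36)2Si2O6: molar mass 223.483 g/mol; 2×28.085 = 56.170 g → 25.13 wt%.
Difference = 30.27 − 25.13 = 5.14 percentage points.

5.14 percentage points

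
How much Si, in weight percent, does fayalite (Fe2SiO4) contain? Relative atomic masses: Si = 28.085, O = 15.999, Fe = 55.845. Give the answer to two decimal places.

13.78 weight percent

Formula mass = 2·55.845 + 1·28.085 + 4·15.999 = 203.771 g/mol, of which 28.085 g is Si.
So Si makes up 28.085/203.771 = 0.1378 of the mass, i.e. 13.78%.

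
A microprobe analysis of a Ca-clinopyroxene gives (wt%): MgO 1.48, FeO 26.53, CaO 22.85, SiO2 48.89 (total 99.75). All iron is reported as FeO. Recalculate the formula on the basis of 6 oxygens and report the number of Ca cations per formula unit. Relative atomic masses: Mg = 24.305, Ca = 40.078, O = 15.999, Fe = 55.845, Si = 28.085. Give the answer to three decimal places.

1.48 wt% MgO ÷ 40.304 g/mol = 0.03672 mol, giving 0.03672 Mg and 0.03672 O.
26.53 wt% FeO ÷ 71.844 g/mol = 0.36927 mol, giving 0.36927 Fe and 0.36927 O.
22.85 wt% CaO ÷ 56.077 g/mol = 0.40748 mol, giving 0.40748 Ca and 0.40748 O.
48.89 wt% SiO2 ÷ 60.083 g/mol = 0.81371 mol, giving 0.81371 Si and 1.62742 O.
Oxygen sums to 2.44089; scaling by 6/2.44089 = 2.45812 puts the formula on 6 O.
Ca: 0.40748 × 2.45812 = 1.002 atoms per formula unit.

1.002 Ca apfu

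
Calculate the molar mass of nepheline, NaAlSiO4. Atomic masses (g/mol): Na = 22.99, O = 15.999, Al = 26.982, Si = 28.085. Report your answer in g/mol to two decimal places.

The formula mass is the sum 1(22.99) + 1(26.982) + 1(28.085) + 4(15.999).

142.05 g/mol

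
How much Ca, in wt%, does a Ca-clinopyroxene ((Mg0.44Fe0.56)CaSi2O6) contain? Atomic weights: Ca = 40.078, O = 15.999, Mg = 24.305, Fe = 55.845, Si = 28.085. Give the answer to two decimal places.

17.11 wt%

Formula mass = 0.44·24.305 + 0.56·55.845 + 1·40.078 + 2·28.085 + 6·15.999 = 234.209 g/mol, of which 40.078 g is Ca.
So Ca makes up 40.078/234.209 = 0.1711 of the mass, i.e. 17.11%.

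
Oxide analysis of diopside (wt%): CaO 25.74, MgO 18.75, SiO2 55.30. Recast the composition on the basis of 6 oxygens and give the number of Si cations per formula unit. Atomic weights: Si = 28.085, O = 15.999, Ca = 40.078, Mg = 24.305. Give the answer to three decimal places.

1.997 Si apfu

25.74 wt% CaO ÷ 56.077 g/mol = 0.45901 mol, giving 0.45901 Ca and 0.45901 O.
18.75 wt% MgO ÷ 40.304 g/mol = 0.46521 mol, giving 0.46521 Mg and 0.46521 O.
55.30 wt% SiO2 ÷ 60.083 g/mol = 0.92039 mol, giving 0.92039 Si and 1.84078 O.
Oxygen sums to 2.76500; scaling by 6/2.76500 = 2.16998 puts the formula on 6 O.
Si: 0.92039 × 2.16998 = 1.997 atoms per formula unit.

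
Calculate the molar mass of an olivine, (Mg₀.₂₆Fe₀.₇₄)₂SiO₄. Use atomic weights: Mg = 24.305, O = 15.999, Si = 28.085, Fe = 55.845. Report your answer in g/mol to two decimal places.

M = 0.52(24.305) + 1.48(55.845) + 1(28.085) + 4(15.999)

187.37 g/mol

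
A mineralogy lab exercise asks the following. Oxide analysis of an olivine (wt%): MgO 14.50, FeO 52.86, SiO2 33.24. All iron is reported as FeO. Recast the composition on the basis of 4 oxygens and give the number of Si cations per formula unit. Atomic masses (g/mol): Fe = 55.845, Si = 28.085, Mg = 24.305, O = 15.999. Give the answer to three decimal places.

1.005 Si apfu

MgO: 14.50/40.304 = 0.35977 mol → 0.35977 mol Mg, 0.35977 mol O.
FeO: 52.86/71.844 = 0.73576 mol → 0.73576 mol Fe, 0.73576 mol O.
SiO2: 33.24/60.083 = 0.55323 mol → 0.55323 mol Si, 1.10646 mol O.
Total oxygen = 2.20199 mol. Normalization factor = 4/2.20199 = 1.81654.
Si per 4 O = 0.55323 × 1.81654 = 1.005.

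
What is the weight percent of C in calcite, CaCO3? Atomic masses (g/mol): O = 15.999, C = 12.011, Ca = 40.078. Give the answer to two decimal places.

12.00 weight percent

Formula mass = 1×40.078 + 1×12.011 + 3×15.999 = 100.086 g/mol, of which 12.011 g is C.
So C makes up 12.011/100.086 = 0.1200 of the mass, i.e. 12.00%.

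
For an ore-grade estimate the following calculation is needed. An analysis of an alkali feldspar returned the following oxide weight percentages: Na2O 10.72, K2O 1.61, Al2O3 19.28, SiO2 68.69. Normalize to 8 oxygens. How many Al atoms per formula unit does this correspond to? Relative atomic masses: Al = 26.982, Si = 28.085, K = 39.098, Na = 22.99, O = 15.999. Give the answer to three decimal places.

0.994 Al apfu

10.72 wt% Na2O ÷ 61.979 g/mol = 0.17296 mol, giving 0.34592 Na and 0.17296 O.
1.61 wt% K2O ÷ 94.195 g/mol = 0.01709 mol, giving 0.03418 K and 0.01709 O.
19.28 wt% Al2O3 ÷ 101.961 g/mol = 0.18909 mol, giving 0.37818 Al and 0.56727 O.
68.69 wt% SiO2 ÷ 60.083 g/mol = 1.14325 mol, giving 1.14325 Si and 2.28650 O.
Oxygen sums to 3.04382; scaling by 8/3.04382 = 2.62828 puts the formula on 8 O.
Al: 0.37818 × 2.62828 = 0.994 atoms per formula unit.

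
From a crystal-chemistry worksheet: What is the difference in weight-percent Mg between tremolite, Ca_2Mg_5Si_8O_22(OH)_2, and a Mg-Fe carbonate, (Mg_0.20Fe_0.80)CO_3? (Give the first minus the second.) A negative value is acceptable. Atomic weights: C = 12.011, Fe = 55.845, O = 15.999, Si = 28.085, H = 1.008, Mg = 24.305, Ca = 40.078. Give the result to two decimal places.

Mg in Ca_2Mg_5Si_8O_22(OH)_2: molar mass 812.353 g/mol; 5×24.305 = 121.525 g → 14.96 wt%.
Mg in (Mg_0.20Fe_0.80)CO_3: molar mass 109.545 g/mol; 0.20×24.305 = 4.861 g → 4.44 wt%.
Difference = 14.96 − 4.44 = 10.52 percentage points.

10.52 percentage points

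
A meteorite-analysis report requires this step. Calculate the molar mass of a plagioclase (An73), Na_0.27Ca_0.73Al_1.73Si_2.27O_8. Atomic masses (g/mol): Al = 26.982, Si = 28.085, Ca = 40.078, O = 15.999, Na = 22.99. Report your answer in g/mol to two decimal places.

273.89 g/mol

M = 0.27*22.99 + 0.73*40.078 + 1.73*26.982 + 2.27*28.085 + 8*15.999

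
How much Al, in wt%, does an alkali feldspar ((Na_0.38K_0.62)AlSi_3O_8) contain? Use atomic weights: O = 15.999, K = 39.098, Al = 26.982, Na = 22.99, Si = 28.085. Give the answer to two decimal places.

9.91 wt%

M((Na_0.38K_0.62)AlSi_3O_8) = 272.206 g/mol.
Al contributes 1 × 26.982 = 26.982 g per mole.
26.982/272.206 = 0.0991 → 9.91%.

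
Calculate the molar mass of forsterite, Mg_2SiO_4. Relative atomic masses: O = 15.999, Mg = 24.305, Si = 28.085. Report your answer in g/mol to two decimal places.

The formula mass is the sum 2*24.305 + 1*28.085 + 4*15.999.

140.69 g/mol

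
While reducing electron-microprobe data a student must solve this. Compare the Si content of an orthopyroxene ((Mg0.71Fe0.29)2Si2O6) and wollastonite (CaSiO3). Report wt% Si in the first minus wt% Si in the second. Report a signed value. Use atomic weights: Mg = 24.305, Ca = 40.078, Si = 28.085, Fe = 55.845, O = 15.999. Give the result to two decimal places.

First mineral: 56.170 g Si in 219.067 g formula = 25.64 wt% Si.
Second mineral: 28.085 g Si in 116.160 g formula = 24.18 wt% Si.
25.64% − 24.18% gives a difference of 1.46 percentage points.

1.46 percentage points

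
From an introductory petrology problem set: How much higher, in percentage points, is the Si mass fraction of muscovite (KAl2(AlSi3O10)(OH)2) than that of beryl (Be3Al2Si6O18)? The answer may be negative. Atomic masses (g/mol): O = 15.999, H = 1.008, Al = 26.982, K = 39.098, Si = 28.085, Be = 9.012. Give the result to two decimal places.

Si in KAl2(AlSi3O10)(OH)2: molar mass 398.303 g/mol; 3×28.085 = 84.255 g → 21.15 wt%.
Si in Be3Al2Si6O18: molar mass 537.492 g/mol; 6×28.085 = 168.510 g → 31.35 wt%.
Difference = 21.15 − 31.35 = -10.20 percentage points.

-10.20 percentage points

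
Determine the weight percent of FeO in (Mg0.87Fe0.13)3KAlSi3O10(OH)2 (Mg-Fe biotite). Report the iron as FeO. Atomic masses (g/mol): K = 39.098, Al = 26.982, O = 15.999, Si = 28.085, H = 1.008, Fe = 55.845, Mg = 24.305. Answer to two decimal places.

6.52 wt%

M((Mg0.87Fe0.13)3KAlSi3O10(OH)2) = 429.555 g/mol; M(FeO) = 71.844 g/mol.
Moles FeO per formula unit = 0.39 Fe ÷ 1 = 0.3900.
FeO fraction = (0.3900 × 71.844) / 429.555 = 28.019/429.555 = 0.0652.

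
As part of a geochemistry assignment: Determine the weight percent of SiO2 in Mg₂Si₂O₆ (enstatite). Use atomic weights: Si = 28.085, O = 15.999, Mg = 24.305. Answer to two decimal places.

59.85 wt%

Formula mass = 200.774 g/mol.
2 Si → 2.0000 mol SiO2 per formula unit; M(SiO2) = 60.083, so SiO2 mass = 120.166 g.
120.166/200.774 × 100 = 59.85 wt%.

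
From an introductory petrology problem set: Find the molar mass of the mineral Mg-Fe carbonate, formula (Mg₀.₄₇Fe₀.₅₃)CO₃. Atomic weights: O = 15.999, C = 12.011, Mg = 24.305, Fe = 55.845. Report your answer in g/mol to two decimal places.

101.03 g/mol

The formula mass is the sum 0.47×24.305 + 0.53×55.845 + 1×12.011 + 3×15.999.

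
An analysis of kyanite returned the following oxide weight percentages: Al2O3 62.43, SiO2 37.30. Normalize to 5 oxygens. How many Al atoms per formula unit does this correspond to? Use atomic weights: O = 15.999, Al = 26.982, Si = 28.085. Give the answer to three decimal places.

Al2O3 (M=101.961): mol = 0.61229; Al = 1.22458, O = 1.83687.
SiO2 (M=60.083): mol = 0.62081; Si = 0.62081, O = 1.24162.
ΣO = 3.07849; factor = 5/ΣO = 1.62417.
Al apfu = 1.22458 × 1.62417 = 1.989.

1.989 Al apfu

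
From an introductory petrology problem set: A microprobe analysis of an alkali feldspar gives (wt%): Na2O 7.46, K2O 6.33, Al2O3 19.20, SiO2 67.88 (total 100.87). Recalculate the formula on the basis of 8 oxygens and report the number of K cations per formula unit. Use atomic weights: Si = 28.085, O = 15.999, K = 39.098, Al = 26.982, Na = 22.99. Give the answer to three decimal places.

Na2O: 7.46/61.979 = 0.12036 mol → 0.24072 mol Na, 0.12036 mol O.
K2O: 6.33/94.195 = 0.06720 mol → 0.13440 mol K, 0.06720 mol O.
Al2O3: 19.20/101.961 = 0.18831 mol → 0.37662 mol Al, 0.56493 mol O.
SiO2: 67.88/60.083 = 1.12977 mol → 1.12977 mol Si, 2.25954 mol O.
Total oxygen = 3.01203 mol. Normalization factor = 8/3.01203 = 2.65602.
K per 8 O = 0.13440 × 2.65602 = 0.357.

0.357 K apfu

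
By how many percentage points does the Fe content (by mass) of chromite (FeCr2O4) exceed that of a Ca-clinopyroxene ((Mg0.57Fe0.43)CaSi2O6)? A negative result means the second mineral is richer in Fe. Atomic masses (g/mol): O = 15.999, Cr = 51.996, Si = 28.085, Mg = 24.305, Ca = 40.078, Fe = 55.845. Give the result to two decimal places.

First mineral: 55.845 g Fe in 223.833 g formula = 24.95 wt% Fe.
Second mineral: 24.013 g Fe in 230.109 g formula = 10.44 wt% Fe.
24.95% − 10.44% gives a difference of 14.51 percentage points.

14.51 percentage points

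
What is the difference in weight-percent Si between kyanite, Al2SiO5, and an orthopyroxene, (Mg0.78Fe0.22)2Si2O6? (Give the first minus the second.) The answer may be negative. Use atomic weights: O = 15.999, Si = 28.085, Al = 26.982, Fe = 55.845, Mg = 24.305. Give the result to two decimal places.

-8.84 percentage points

M(Al2SiO5) = 162.044 g/mol, so wt% Si = 28.085/162.044 × 100 = 17.33%.
M((Mg0.78Fe0.22)2Si2O6) = 214.652 g/mol, so wt% Si = 56.170/214.652 × 100 = 26.17%.
17.33 − 26.17 = -8.84 pp.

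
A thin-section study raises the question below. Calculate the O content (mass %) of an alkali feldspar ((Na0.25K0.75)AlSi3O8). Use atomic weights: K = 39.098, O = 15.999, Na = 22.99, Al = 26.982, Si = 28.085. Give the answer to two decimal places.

46.66 mass %

Formula mass = 0.25·22.99 + 0.75·39.098 + 1·26.982 + 3·28.085 + 8·15.999 = 274.300 g/mol, of which 127.992 g is O.
So O makes up 127.992/274.300 = 0.4666 of the mass, i.e. 46.66%.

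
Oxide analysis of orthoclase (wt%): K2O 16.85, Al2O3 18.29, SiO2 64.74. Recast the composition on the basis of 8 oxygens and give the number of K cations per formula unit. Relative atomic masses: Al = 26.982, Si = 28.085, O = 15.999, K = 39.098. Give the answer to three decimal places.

0.997 K apfu

K2O: 16.85/94.195 = 0.17888 mol → 0.35776 mol K, 0.17888 mol O.
Al2O3: 18.29/101.961 = 0.17938 mol → 0.35876 mol Al, 0.53814 mol O.
SiO2: 64.74/60.083 = 1.07751 mol → 1.07751 mol Si, 2.15502 mol O.
Total oxygen = 2.87204 mol. Normalization factor = 8/2.87204 = 2.78548.
K per 8 O = 0.35776 × 2.78548 = 0.997.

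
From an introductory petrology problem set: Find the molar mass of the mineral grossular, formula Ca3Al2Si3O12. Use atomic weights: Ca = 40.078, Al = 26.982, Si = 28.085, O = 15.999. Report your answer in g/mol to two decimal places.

Ca: 3 × 40.078 = 120.2340
Al: 2 × 26.982 = 53.9640
Si: 3 × 28.085 = 84.2550
O: 12 × 15.999 = 191.9880
Summing the contributions gives the formula mass.

450.44 g/mol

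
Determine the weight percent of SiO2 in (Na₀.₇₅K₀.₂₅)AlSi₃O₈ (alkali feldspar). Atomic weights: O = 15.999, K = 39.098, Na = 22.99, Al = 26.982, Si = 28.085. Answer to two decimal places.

67.70 wt%

Molar mass of (Na₀.₇₅K₀.₂₅)AlSi₃O₈ = 0.75×22.99 + 0.25×39.098 + 1×26.982 + 3×28.085 + 8×15.999 = 266.246 g/mol.
Each formula unit contains 3 Si, equivalent to 3/1 = 3.0000 mol SiO2.
M(SiO2) = 1×28.085 + 2×15.999 = 60.083 g/mol.
Mass of SiO2 per formula unit = 3.0000 × 60.083 = 180.249 g.
SiO2 wt% = 180.249 / 266.246 × 100 = 67.70%.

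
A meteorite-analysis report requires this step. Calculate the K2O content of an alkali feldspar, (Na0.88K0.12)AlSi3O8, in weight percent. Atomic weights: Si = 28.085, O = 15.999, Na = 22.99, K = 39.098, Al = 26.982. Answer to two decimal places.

2.14 wt%

Molar mass of (Na0.88K0.12)AlSi3O8 = 0.88*22.99 + 0.12*39.098 + 1*26.982 + 3*28.085 + 8*15.999 = 264.152 g/mol.
Each formula unit contains 0.12 K, equivalent to 0.12/2 = 0.0600 mol K2O.
M(K2O) = 2×39.098 + 1×15.999 = 94.195 g/mol.
Mass of K2O per formula unit = 0.0600 × 94.195 = 5.652 g.
K2O wt% = 5.652 / 264.152 × 100 = 2.14%.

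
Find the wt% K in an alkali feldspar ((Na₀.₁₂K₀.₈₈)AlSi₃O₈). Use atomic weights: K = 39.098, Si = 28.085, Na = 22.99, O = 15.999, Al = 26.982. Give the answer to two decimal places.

Formula mass = 0.12×22.99 + 0.88×39.098 + 1×26.982 + 3×28.085 + 8×15.999 = 276.394 g/mol, of which 34.406 g is K.
So K makes up 34.406/276.394 = 0.1245 of the mass, i.e. 12.45%.

12.45 wt%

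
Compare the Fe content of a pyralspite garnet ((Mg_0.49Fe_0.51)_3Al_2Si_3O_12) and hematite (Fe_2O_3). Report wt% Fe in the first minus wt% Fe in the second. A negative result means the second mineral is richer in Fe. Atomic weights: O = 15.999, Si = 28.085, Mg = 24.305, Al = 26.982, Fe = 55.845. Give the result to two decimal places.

-51.01 percentage points

M((Mg_0.49Fe_0.51)_3Al_2Si_3O_12) = 451.378 g/mol, so wt% Fe = 85.443/451.378 × 100 = 18.93%.
M(Fe_2O_3) = 159.687 g/mol, so wt% Fe = 111.690/159.687 × 100 = 69.94%.
18.93 − 69.94 = -51.01 pp.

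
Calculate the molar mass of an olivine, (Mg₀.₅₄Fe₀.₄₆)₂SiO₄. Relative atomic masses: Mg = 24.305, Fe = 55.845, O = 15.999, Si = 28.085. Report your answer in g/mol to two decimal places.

M = 1.08·24.305 + 0.92·55.845 + 1·28.085 + 4·15.999

169.71 g/mol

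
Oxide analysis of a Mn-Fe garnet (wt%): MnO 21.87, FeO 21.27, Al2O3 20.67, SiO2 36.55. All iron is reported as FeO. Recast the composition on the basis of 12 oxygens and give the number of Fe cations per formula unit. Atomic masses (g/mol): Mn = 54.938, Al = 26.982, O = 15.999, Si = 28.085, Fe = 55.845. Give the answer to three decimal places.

MnO (M=70.937): mol = 0.30830; Mn = 0.30830, O = 0.30830.
FeO (M=71.844): mol = 0.29606; Fe = 0.29606, O = 0.29606.
Al2O3 (M=101.961): mol = 0.20272; Al = 0.40544, O = 0.60816.
SiO2 (M=60.083): mol = 0.60833; Si = 0.60833, O = 1.21666.
ΣO = 2.42918; factor = 12/ΣO = 4.93994.
Fe apfu = 0.29606 × 4.93994 = 1.463.

1.463 Fe apfu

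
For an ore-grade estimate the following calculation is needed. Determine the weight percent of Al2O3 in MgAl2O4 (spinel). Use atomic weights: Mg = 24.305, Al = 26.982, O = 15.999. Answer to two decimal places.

Formula mass = 142.265 g/mol.
2 Al → 1.0000 mol Al2O3 per formula unit; M(Al2O3) = 101.961, so Al2O3 mass = 101.961 g.
101.961/142.265 × 100 = 71.67 wt%.

71.67 wt%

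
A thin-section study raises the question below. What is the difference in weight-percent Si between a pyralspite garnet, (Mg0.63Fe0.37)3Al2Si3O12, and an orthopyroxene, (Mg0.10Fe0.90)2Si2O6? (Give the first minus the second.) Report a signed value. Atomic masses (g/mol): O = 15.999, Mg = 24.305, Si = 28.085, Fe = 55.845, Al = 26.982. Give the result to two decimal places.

-2.58 percentage points

First mineral: 84.255 g Si in 438.131 g formula = 19.23 wt% Si.
Second mineral: 56.170 g Si in 257.546 g formula = 21.81 wt% Si.
19.23% − 21.81% gives a difference of -2.58 percentage points.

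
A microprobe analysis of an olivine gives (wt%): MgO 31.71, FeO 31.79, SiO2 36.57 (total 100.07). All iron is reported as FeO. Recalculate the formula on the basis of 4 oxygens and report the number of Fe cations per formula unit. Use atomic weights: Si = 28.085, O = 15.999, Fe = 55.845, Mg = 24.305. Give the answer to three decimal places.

MgO: 31.71/40.304 = 0.78677 mol → 0.78677 mol Mg, 0.78677 mol O.
FeO: 31.79/71.844 = 0.44249 mol → 0.44249 mol Fe, 0.44249 mol O.
SiO2: 36.57/60.083 = 0.60866 mol → 0.60866 mol Si, 1.21732 mol O.
Total oxygen = 2.44658 mol. Normalization factor = 4/2.44658 = 1.63494.
Fe per 4 O = 0.44249 × 1.63494 = 0.723.

0.723 Fe apfu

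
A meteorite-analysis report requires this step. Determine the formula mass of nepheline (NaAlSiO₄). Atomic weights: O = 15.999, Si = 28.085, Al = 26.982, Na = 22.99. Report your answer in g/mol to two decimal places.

M = 1·22.99 + 1·26.982 + 1·28.085 + 4·15.999

142.05 g/mol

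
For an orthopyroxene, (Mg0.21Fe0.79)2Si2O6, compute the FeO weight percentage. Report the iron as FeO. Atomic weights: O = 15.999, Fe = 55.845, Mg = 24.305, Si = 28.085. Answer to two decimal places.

Molar mass of (Mg0.21Fe0.79)2Si2O6 = 0.42×24.305 + 1.58×55.845 + 2×28.085 + 6×15.999 = 250.607 g/mol.
Each formula unit contains 1.58 Fe, equivalent to 1.58/1 = 1.5800 mol FeO.
M(FeO) = 1×55.845 + 1×15.999 = 71.844 g/mol.
Mass of FeO per formula unit = 1.5800 × 71.844 = 113.514 g.
FeO wt% = 113.514 / 250.607 × 100 = 45.30%.

45.30 wt%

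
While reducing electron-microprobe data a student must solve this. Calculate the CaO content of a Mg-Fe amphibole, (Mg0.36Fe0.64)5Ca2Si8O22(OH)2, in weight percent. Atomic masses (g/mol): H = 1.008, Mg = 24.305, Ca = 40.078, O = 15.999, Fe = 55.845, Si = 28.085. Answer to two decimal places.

12.28 wt%

Formula mass = 913.281 g/mol.
2 Ca → 2.0000 mol CaO per formula unit; M(CaO) = 56.077, so CaO mass = 112.154 g.
112.154/913.281 × 100 = 12.28 wt%.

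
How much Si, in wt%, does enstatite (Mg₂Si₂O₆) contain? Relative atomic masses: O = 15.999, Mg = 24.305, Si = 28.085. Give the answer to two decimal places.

27.98 wt%

M(Mg₂Si₂O₆) = 200.774 g/mol.
Si contributes 2 × 28.085 = 56.170 g per mole.
56.170/200.774 = 0.2798 → 27.98%.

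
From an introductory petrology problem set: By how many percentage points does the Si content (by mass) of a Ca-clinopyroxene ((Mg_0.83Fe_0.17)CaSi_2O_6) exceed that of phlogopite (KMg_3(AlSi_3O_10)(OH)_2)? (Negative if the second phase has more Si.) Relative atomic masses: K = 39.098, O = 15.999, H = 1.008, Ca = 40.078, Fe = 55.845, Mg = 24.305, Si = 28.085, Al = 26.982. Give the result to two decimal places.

First mineral: 56.170 g Si in 221.909 g formula = 25.31 wt% Si.
Second mineral: 84.255 g Si in 417.254 g formula = 20.19 wt% Si.
25.31% − 20.19% gives a difference of 5.12 percentage points.

5.12 percentage points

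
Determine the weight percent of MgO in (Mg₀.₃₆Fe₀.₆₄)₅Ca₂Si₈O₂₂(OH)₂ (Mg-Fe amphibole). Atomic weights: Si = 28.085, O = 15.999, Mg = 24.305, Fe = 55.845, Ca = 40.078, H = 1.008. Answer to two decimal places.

Formula mass = 913.281 g/mol.
1.80 Mg → 1.8000 mol MgO per formula unit; M(MgO) = 40.304, so MgO mass = 72.547 g.
72.547/913.281 × 100 = 7.94 wt%.

7.94 wt%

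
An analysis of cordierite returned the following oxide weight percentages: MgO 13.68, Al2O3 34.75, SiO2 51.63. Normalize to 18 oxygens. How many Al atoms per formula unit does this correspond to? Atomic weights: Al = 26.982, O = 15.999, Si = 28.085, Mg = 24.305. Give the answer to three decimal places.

3.983 Al apfu

MgO: 13.68/40.304 = 0.33942 mol → 0.33942 mol Mg, 0.33942 mol O.
Al2O3: 34.75/101.961 = 0.34082 mol → 0.68164 mol Al, 1.02246 mol O.
SiO2: 51.63/60.083 = 0.85931 mol → 0.85931 mol Si, 1.71862 mol O.
Total oxygen = 3.08050 mol. Normalization factor = 18/3.08050 = 5.84321.
Al per 18 O = 0.68164 × 5.84321 = 3.983.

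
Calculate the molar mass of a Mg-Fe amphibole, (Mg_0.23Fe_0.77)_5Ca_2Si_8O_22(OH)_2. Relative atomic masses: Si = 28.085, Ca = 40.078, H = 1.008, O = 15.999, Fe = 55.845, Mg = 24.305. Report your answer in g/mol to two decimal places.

933.78 g/mol

M = 1.15×24.305 + 3.85×55.845 + 2×40.078 + 8×28.085 + 24×15.999 + 2×1.008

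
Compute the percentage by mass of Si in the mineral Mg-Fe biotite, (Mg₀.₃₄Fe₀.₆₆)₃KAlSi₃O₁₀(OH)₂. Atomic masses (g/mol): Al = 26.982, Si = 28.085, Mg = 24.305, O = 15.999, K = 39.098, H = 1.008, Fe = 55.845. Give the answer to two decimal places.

17.56 wt%

M((Mg₀.₃₄Fe₀.₆₆)₃KAlSi₃O₁₀(OH)₂) = 479.703 g/mol.
Si contributes 3 × 28.085 = 84.255 g per mole.
84.255/479.703 = 0.1756 → 17.56%.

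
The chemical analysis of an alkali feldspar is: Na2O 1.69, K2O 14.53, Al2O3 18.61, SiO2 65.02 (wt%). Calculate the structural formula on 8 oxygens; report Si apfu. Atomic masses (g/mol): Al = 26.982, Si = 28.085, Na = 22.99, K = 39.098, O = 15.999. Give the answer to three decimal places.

2.992 Si apfu

1.69 wt% Na2O ÷ 61.979 g/mol = 0.02727 mol, giving 0.05454 Na and 0.02727 O.
14.53 wt% K2O ÷ 94.195 g/mol = 0.15425 mol, giving 0.30850 K and 0.15425 O.
18.61 wt% Al2O3 ÷ 101.961 g/mol = 0.18252 mol, giving 0.36504 Al and 0.54756 O.
65.02 wt% SiO2 ÷ 60.083 g/mol = 1.08217 mol, giving 1.08217 Si and 2.16434 O.
Oxygen sums to 2.89342; scaling by 8/2.89342 = 2.76489 puts the formula on 8 O.
Si: 1.08217 × 2.76489 = 2.992 atoms per formula unit.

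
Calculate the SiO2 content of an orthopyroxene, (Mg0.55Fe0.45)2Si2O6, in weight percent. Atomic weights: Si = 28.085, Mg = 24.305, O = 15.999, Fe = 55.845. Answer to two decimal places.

52.44 wt%

Formula mass = 229.160 g/mol.
2 Si → 2.0000 mol SiO2 per formula unit; M(SiO2) = 60.083, so SiO2 mass = 120.166 g.
120.166/229.160 × 100 = 52.44 wt%.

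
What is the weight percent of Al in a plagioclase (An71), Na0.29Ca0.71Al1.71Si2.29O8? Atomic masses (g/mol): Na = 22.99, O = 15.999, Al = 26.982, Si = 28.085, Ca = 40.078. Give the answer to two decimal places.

M(Na0.29Ca0.71Al1.71Si2.29O8) = 273.568 g/mol.
Al contributes 1.71 × 26.982 = 46.139 g per mole.
46.139/273.568 = 0.1687 → 16.87%.

16.87 wt%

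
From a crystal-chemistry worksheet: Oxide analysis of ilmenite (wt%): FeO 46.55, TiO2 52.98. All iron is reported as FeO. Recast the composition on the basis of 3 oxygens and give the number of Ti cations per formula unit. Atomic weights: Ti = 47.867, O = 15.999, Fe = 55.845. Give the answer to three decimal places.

46.55 wt% FeO ÷ 71.844 g/mol = 0.64793 mol, giving 0.64793 Fe and 0.64793 O.
52.98 wt% TiO2 ÷ 79.865 g/mol = 0.66337 mol, giving 0.66337 Ti and 1.32674 O.
Oxygen sums to 1.97467; scaling by 3/1.97467 = 1.51924 puts the formula on 3 O.
Ti: 0.66337 × 1.51924 = 1.008 atoms per formula unit.

1.008 Ti apfu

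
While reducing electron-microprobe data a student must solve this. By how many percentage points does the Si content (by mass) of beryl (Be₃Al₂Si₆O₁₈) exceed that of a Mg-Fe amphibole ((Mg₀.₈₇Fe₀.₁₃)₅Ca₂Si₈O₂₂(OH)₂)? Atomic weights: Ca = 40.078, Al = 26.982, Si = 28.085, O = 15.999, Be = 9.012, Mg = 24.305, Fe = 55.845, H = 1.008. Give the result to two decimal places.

4.37 percentage points

Si in Be₃Al₂Si₆O₁₈: molar mass 537.492 g/mol; 6×28.085 = 168.510 g → 31.35 wt%.
Si in (Mg₀.₈₇Fe₀.₁₃)₅Ca₂Si₈O₂₂(OH)₂: molar mass 832.854 g/mol; 8×28.085 = 224.680 g → 26.98 wt%.
Difference = 31.35 − 26.98 = 4.37 percentage points.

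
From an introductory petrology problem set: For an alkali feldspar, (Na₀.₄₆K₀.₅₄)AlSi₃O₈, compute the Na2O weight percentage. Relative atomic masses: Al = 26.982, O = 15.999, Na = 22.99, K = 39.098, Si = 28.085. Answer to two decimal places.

5.26 wt%

Molar mass of (Na₀.₄₆K₀.₅₄)AlSi₃O₈ = 0.46*22.99 + 0.54*39.098 + 1*26.982 + 3*28.085 + 8*15.999 = 270.917 g/mol.
Each formula unit contains 0.46 Na, equivalent to 0.46/2 = 0.2300 mol Na2O.
M(Na2O) = 2×22.99 + 1×15.999 = 61.979 g/mol.
Mass of Na2O per formula unit = 0.2300 × 61.979 = 14.255 g.
Na2O wt% = 14.255 / 270.917 × 100 = 5.26%.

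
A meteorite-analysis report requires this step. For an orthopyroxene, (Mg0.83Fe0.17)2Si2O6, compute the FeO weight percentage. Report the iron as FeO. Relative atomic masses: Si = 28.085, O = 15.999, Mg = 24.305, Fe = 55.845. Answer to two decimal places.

11.55 wt%

M((Mg0.83Fe0.17)2Si2O6) = 211.498 g/mol; M(FeO) = 71.844 g/mol.
Moles FeO per formula unit = 0.34 Fe ÷ 1 = 0.3400.
FeO fraction = (0.3400 × 71.844) / 211.498 = 24.427/211.498 = 0.1155.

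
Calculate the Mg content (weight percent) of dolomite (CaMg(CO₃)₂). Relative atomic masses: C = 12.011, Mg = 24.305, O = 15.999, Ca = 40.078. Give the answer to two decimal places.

Molar mass of CaMg(CO₃)₂: 1*40.078 + 1*24.305 + 2*12.011 + 6*15.999 = 184.399 g/mol.
Mass of Mg per formula unit: 1 × 24.305 = 24.305 g.
Weight fraction Mg = 24.305 / 184.399 = 0.1318.

13.18 weight percent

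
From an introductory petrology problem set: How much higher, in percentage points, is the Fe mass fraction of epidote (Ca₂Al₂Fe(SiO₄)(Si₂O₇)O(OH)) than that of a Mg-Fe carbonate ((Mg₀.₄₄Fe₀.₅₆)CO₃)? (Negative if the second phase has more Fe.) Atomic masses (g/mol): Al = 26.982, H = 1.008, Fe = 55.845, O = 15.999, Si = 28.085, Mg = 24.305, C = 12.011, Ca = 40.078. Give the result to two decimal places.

M(Ca₂Al₂Fe(SiO₄)(Si₂O₇)O(OH)) = 483.215 g/mol, so wt% Fe = 55.845/483.215 × 100 = 11.56%.
M((Mg₀.₄₄Fe₀.₅₆)CO₃) = 101.975 g/mol, so wt% Fe = 31.273/101.975 × 100 = 30.67%.
11.56 − 30.67 = -19.11 pp.

-19.11 percentage points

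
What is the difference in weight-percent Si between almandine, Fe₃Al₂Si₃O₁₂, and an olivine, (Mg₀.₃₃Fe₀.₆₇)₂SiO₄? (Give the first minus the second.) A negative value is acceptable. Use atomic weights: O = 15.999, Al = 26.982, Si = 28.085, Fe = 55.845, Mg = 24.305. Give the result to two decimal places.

1.58 percentage points

Si in Fe₃Al₂Si₃O₁₂: molar mass 497.742 g/mol; 3×28.085 = 84.255 g → 16.93 wt%.
Si in (Mg₀.₃₃Fe₀.₆₇)₂SiO₄: molar mass 182.955 g/mol; 1×28.085 = 28.085 g → 15.35 wt%.
Difference = 16.93 − 15.35 = 1.58 percentage points.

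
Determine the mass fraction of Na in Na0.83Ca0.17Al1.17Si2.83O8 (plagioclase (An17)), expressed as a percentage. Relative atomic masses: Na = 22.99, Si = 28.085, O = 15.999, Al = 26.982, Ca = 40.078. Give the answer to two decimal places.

7.20 weight percent

Formula mass = 0.83×22.99 + 0.17×40.078 + 1.17×26.982 + 2.83×28.085 + 8×15.999 = 264.936 g/mol, of which 19.082 g is Na.
So Na makes up 19.082/264.936 = 0.0720 of the mass, i.e. 7.20%.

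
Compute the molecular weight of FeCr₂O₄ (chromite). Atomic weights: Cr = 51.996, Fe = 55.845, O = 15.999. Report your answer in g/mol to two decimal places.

Fe: 1 × 55.845 = 55.8450
Cr: 2 × 51.996 = 103.9920
O: 4 × 15.999 = 63.9960
Summing the contributions gives the formula mass.

223.83 g/mol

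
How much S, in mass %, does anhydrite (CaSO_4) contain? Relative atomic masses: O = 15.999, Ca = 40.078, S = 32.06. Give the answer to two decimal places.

Formula mass = 1×40.078 + 1×32.06 + 4×15.999 = 136.134 g/mol, of which 32.060 g is S.
So S makes up 32.060/136.134 = 0.2355 of the mass, i.e. 23.55%.

23.55 mass %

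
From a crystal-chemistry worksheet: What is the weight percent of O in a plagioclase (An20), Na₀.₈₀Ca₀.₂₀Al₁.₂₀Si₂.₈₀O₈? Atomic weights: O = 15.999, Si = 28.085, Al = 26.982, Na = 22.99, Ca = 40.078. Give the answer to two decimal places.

48.22 mass %

Formula mass = 0.80·22.99 + 0.20·40.078 + 1.20·26.982 + 2.80·28.085 + 8·15.999 = 265.416 g/mol, of which 127.992 g is O.
So O makes up 127.992/265.416 = 0.4822 of the mass, i.e. 48.22%.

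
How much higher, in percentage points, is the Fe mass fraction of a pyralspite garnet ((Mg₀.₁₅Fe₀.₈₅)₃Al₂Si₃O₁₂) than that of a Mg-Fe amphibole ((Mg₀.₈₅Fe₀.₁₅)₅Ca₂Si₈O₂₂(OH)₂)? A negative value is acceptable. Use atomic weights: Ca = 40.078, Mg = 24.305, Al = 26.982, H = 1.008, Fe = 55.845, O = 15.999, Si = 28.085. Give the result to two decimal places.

Fe in (Mg₀.₁₅Fe₀.₈₅)₃Al₂Si₃O₁₂: molar mass 483.549 g/mol; 2.55×55.845 = 142.405 g → 29.45 wt%.
Fe in (Mg₀.₈₅Fe₀.₁₅)₅Ca₂Si₈O₂₂(OH)₂: molar mass 836.008 g/mol; 0.75×55.845 = 41.884 g → 5.01 wt%.
Difference = 29.45 − 5.01 = 24.44 percentage points.

24.44 percentage points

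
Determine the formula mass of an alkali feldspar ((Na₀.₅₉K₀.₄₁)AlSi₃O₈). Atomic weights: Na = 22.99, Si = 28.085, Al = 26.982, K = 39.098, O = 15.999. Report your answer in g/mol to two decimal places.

M = 0.59×22.99 + 0.41×39.098 + 1×26.982 + 3×28.085 + 8×15.999

268.82 g/mol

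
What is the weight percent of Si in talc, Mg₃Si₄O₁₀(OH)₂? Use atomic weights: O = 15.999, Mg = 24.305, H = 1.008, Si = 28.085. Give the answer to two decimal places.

29.62 mass %

M(Mg₃Si₄O₁₀(OH)₂) = 379.259 g/mol.
Si contributes 4 × 28.085 = 112.340 g per mole.
112.340/379.259 = 0.2962 → 29.62%.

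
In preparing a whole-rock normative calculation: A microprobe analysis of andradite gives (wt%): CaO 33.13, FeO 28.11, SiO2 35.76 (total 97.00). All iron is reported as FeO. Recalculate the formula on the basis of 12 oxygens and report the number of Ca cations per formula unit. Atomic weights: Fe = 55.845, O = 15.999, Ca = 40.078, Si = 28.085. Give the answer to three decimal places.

3.263 Ca apfu

33.13 wt% CaO ÷ 56.077 g/mol = 0.59079 mol, giving 0.59079 Ca and 0.59079 O.
28.11 wt% FeO ÷ 71.844 g/mol = 0.39126 mol, giving 0.39126 Fe and 0.39126 O.
35.76 wt% SiO2 ÷ 60.083 g/mol = 0.59518 mol, giving 0.59518 Si and 1.19036 O.
Oxygen sums to 2.17241; scaling by 12/2.17241 = 5.52382 puts the formula on 12 O.
Ca: 0.59079 × 5.52382 = 3.263 atoms per formula unit.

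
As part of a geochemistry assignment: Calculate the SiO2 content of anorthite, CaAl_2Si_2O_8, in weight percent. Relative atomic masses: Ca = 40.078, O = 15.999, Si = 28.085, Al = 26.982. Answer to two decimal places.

Formula mass = 278.204 g/mol.
2 Si → 2.0000 mol SiO2 per formula unit; M(SiO2) = 60.083, so SiO2 mass = 120.166 g.
120.166/278.204 × 100 = 43.19 wt%.

43.19 wt%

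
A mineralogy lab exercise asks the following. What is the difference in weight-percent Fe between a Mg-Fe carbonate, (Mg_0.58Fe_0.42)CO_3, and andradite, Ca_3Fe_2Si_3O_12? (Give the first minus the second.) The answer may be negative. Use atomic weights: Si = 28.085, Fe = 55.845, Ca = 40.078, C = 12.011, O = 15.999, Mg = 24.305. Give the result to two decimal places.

First mineral: 23.455 g Fe in 97.560 g formula = 24.04 wt% Fe.
Second mineral: 111.690 g Fe in 508.167 g formula = 21.98 wt% Fe.
24.04% − 21.98% gives a difference of 2.06 percentage points.

2.06 percentage points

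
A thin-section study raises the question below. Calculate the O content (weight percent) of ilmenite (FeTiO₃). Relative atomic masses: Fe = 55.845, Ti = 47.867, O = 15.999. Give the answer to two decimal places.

31.64 weight percent

Formula mass = 1*55.845 + 1*47.867 + 3*15.999 = 151.709 g/mol, of which 47.997 g is O.
So O makes up 47.997/151.709 = 0.3164 of the mass, i.e. 31.64%.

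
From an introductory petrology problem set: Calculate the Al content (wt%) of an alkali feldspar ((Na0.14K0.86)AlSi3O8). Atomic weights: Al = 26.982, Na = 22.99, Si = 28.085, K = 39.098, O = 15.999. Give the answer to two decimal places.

9.77 wt%

M((Na0.14K0.86)AlSi3O8) = 276.072 g/mol.
Al contributes 1 × 26.982 = 26.982 g per mole.
26.982/276.072 = 0.0977 → 9.77%.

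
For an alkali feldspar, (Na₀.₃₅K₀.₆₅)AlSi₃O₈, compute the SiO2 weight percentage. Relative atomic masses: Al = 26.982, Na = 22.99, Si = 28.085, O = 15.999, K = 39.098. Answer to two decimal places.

66.10 wt%

Molar mass of (Na₀.₃₅K₀.₆₅)AlSi₃O₈ = 0.35*22.99 + 0.65*39.098 + 1*26.982 + 3*28.085 + 8*15.999 = 272.689 g/mol.
Each formula unit contains 3 Si, equivalent to 3/1 = 3.0000 mol SiO2.
M(SiO2) = 1×28.085 + 2×15.999 = 60.083 g/mol.
Mass of SiO2 per formula unit = 3.0000 × 60.083 = 180.249 g.
SiO2 wt% = 180.249 / 272.689 × 100 = 66.10%.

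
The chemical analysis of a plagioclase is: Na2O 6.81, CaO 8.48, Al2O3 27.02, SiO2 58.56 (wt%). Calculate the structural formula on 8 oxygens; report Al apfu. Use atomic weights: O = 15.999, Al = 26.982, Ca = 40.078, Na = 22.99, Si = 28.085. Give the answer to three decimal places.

1.411 Al apfu

Na2O: 6.81/61.979 = 0.10988 mol → 0.21976 mol Na, 0.10988 mol O.
CaO: 8.48/56.077 = 0.15122 mol → 0.15122 mol Ca, 0.15122 mol O.
Al2O3: 27.02/101.961 = 0.26500 mol → 0.53000 mol Al, 0.79500 mol O.
SiO2: 58.56/60.083 = 0.97465 mol → 0.97465 mol Si, 1.94930 mol O.
Total oxygen = 3.00540 mol. Normalization factor = 8/3.00540 = 2.66188.
Al per 8 O = 0.53000 × 2.66188 = 1.411.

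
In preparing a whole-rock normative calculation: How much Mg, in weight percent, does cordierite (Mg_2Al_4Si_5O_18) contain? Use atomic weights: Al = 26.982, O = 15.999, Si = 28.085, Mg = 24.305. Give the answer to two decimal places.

8.31 weight percent

M(Mg_2Al_4Si_5O_18) = 584.945 g/mol.
Mg contributes 2 × 24.305 = 48.610 g per mole.
48.610/584.945 = 0.0831 → 8.31%.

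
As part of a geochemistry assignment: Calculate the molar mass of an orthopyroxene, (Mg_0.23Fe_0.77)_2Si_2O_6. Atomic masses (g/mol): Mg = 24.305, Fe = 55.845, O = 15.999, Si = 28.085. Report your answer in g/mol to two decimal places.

Mg: 0.46 × 24.305 = 11.1803
Fe: 1.54 × 55.845 = 86.0013
Si: 2 × 28.085 = 56.1700
O: 6 × 15.999 = 95.9940
Summing the contributions gives the formula mass.

249.35 g/mol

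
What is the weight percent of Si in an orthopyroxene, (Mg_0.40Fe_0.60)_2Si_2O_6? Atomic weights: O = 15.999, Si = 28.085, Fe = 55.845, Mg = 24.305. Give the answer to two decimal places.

Formula mass = 0.80·24.305 + 1.20·55.845 + 2·28.085 + 6·15.999 = 238.622 g/mol, of which 56.170 g is Si.
So Si makes up 56.170/238.622 = 0.2354 of the mass, i.e. 23.54%.

23.54 weight percent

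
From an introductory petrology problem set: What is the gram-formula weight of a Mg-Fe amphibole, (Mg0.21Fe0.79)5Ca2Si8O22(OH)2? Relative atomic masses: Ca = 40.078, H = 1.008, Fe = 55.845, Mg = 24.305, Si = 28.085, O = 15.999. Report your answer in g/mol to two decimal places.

936.94 g/mol

M = 1.05·24.305 + 3.95·55.845 + 2·40.078 + 8·28.085 + 24·15.999 + 2·1.008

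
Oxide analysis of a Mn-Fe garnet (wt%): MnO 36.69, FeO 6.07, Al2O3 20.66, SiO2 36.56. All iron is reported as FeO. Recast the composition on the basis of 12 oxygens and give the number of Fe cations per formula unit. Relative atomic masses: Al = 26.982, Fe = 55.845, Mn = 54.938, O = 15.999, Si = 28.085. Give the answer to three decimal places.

MnO: 36.69/70.937 = 0.51722 mol → 0.51722 mol Mn, 0.51722 mol O.
FeO: 6.07/71.844 = 0.08449 mol → 0.08449 mol Fe, 0.08449 mol O.
Al2O3: 20.66/101.961 = 0.20263 mol → 0.40526 mol Al, 0.60789 mol O.
SiO2: 36.56/60.083 = 0.60849 mol → 0.60849 mol Si, 1.21698 mol O.
Total oxygen = 2.42658 mol. Normalization factor = 12/2.42658 = 4.94523.
Fe per 12 O = 0.08449 × 4.94523 = 0.418.

0.418 Fe apfu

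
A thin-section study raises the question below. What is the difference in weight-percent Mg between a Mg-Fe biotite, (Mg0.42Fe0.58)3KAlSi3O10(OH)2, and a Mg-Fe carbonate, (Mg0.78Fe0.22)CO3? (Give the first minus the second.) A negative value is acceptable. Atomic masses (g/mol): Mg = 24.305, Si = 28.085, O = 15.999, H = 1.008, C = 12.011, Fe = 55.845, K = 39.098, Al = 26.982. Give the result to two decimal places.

First mineral: 30.624 g Mg in 472.134 g formula = 6.49 wt% Mg.
Second mineral: 18.958 g Mg in 91.252 g formula = 20.78 wt% Mg.
6.49% − 20.78% gives a difference of -14.29 percentage points.

-14.29 percentage points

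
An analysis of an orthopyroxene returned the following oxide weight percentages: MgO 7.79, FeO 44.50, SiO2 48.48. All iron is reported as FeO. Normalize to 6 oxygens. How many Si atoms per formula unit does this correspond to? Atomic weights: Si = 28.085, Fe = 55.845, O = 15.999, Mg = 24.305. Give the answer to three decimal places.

7.79 wt% MgO ÷ 40.304 g/mol = 0.19328 mol, giving 0.19328 Mg and 0.19328 O.
44.50 wt% FeO ÷ 71.844 g/mol = 0.61940 mol, giving 0.61940 Fe and 0.61940 O.
48.48 wt% SiO2 ÷ 60.083 g/mol = 0.80688 mol, giving 0.80688 Si and 1.61376 O.
Oxygen sums to 2.42644; scaling by 6/2.42644 = 2.47276 puts the formula on 6 O.
Si: 0.80688 × 2.47276 = 1.995 atoms per formula unit.

1.995 Si apfu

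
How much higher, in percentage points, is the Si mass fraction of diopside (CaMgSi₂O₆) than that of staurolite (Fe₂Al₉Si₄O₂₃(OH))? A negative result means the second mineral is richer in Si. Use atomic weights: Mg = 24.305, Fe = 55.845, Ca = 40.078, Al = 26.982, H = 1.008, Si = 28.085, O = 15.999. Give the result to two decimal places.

12.75 percentage points

M(CaMgSi₂O₆) = 216.547 g/mol, so wt% Si = 56.170/216.547 × 100 = 25.94%.
M(Fe₂Al₉Si₄O₂₃(OH)) = 851.852 g/mol, so wt% Si = 112.340/851.852 × 100 = 13.19%.
25.94 − 13.19 = 12.75 pp.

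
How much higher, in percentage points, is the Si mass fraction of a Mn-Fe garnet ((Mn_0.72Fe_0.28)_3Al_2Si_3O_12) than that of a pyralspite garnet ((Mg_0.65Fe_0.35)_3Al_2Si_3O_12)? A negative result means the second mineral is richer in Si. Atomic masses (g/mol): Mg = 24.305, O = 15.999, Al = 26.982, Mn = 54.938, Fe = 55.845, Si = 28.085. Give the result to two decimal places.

-2.32 percentage points

First mineral: 84.255 g Si in 495.783 g formula = 16.99 wt% Si.
Second mineral: 84.255 g Si in 436.239 g formula = 19.31 wt% Si.
16.99% − 19.31% gives a difference of -2.32 percentage points.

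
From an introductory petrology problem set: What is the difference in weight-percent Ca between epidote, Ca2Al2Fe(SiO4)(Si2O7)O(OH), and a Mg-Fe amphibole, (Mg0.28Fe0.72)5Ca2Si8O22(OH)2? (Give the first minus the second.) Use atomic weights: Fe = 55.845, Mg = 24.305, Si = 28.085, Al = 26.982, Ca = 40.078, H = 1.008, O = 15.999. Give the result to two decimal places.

First mineral: 80.156 g Ca in 483.215 g formula = 16.59 wt% Ca.
Second mineral: 80.156 g Ca in 925.897 g formula = 8.66 wt% Ca.
16.59% − 8.66% gives a difference of 7.93 percentage points.

7.93 percentage points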